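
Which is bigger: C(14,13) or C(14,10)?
C(14,10)

Reasoning: C(14,13)=14, C(14,10)=1,001.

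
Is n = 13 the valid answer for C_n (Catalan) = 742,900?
Yes

Explanation: C_13 = C(26,13)/(13+1) = 10,400,600/14 = 742,900, which equals 742,900.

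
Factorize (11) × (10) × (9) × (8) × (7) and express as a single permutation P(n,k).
P(11,5) = 11!/(6)!

Product of 5 consecutive descending integers starting at 11: P(11,5) = 11!/6! = 55,440.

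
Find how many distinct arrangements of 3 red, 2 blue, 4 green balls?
1,260

Explanation: Multinomial: 9!/(3! × 2! × 4!) = 1,260.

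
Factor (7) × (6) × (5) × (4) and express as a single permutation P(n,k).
Product of 4 consecutive descending integers starting at 7: P(7,4) = 7!/3! = 840.
Final answer: P(7,4) = 7!/(3)!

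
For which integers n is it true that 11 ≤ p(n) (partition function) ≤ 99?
6, 7, 8, 9, 10, 11, 12

Working:
Tabulating p(n) via p(n) = p(n−1) + p(n−2) − p(n−5) − p(n−7) + …: p(5)=7; p(6)=11; p(7)=15; p(8)=22; p(9)=30; p(10)=42; p(11)=56; p(12)=77; p(13)=101. So valid n = 6, 7, 8, 9, 10, 11, 12.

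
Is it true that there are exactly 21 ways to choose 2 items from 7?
True
C(7,2) = 21.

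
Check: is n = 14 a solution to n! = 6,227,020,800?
No

Reasoning: 14! = 14·13! = 14·6,227,020,800 = 87,178,291,200, which does not equal 6,227,020,800.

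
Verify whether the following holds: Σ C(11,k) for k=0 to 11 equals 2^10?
False

Solution: Binomial theorem: Σ C(11,k) = (1+1)^11 = 2^11 = 2,048; RHS 2^10 = 1,024.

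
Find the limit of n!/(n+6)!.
0

Solution: n!/(n+6)! = 1/[(n+1)(n+2)···(n+6)] → 0 as n → ∞.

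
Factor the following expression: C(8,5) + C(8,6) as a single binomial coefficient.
C(9,6)

By Pascal's identity: C(8,5) + C(8,6) = C(9,6) = 84.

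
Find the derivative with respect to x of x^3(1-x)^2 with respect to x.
3x^2(1-x)^2 - 2x^3(1-x)^1
Product rule: 3x^{2}(1-x)^{2} + x^3·(-2)(1-x)^{1}.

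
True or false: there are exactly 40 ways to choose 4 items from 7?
C(7,4) = 35 ≠ 40.
Final answer: False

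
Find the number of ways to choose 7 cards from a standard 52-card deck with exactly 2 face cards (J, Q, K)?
43,428,528

Working:
12 face cards and 40 non-face cards: C(12,2) × C(40,5) = 66 × 658,008 = 43,428,528.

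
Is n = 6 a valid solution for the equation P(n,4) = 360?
Yes

Explanation: P(6,4) = 6·5·4·3 = 360, which equals 360.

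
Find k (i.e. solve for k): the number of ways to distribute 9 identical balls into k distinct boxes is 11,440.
8

Working:
Stars and bars: the count is C(9+k−1, k−1), increasing in k. k=6: C(14,5) = 2,002, k=7: C(15,6) = 5,005, k=8: C(16,7) = 11,440 ✓. So k = 8.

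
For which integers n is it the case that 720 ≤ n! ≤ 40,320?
6, 7, 8

Explanation: n! is strictly increasing; 6! = 720 and 8! = 40,320, so valid n = 6, 7, 8.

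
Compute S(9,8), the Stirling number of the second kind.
36

Using the Stirling recurrence: S(n,k) = k·S(n-1,k) + S(n-1,k-1)
S(9,8) = 8·S(8,8) + S(8,7)
         = 8·1 + 28
         = 8 + 28
         = 36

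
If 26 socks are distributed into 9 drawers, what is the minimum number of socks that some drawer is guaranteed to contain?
3

Explanation: Pigeonhole: ⌈26/9⌉ = 3.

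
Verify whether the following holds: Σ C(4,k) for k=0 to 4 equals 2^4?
Binomial theorem: Σ C(4,k) = (1+1)^4 = 2^4 = 16; RHS 2^4 = 16.
Final answer: True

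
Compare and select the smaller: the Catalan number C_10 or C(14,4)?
C_10 = C(20,10)/(10+1) = 184,756/11 = 16,796; C(14,4) = 1,001.

Answer: C(14,4)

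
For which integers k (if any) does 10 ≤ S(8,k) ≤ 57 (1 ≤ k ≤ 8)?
S(8,1)=1; S(8,2)=127; S(8,3)=966; S(8,4)=1,701; S(8,5)=1,050; S(8,6)=266; S(8,7)=28; S(8,8)=1. So valid k = 7.

Answer: 7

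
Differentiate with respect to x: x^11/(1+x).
Quotient rule: [11x^{10}(1+x) - x^11]/(1+x)².

Answer: (11x^10(1+x) - x^11)/(1+x)²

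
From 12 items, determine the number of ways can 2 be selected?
66

Reasoning: C(12,2) = 12! / (2! × (12-2)!)
         = 12! / (2! × 10!)
         = 66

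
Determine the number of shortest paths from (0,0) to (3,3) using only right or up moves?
Choose 3 rights from 6 moves: C(6,3) = 20.
Final answer: 20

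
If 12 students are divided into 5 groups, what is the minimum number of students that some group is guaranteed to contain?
Pigeonhole: ⌈12/5⌉ = 3.

Answer: 3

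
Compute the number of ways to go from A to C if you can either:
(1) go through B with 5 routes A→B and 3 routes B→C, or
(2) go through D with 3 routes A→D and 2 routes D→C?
Route via B: 5×3=15. Route via D: 3×2=6. Total: 21.

Answer: 21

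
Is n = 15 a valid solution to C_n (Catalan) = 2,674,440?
No

Working:
C_15 = C(30,15)/(15+1) = 155,117,520/16 = 9,694,845, which does not equal 2,674,440.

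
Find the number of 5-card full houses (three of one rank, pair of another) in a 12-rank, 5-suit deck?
Triple rank: 12. Triple suits: C(5,3)=10. Pair rank: 11. Pair suits: C(5,2)=10. Total: 13,200.
Final answer: 13,200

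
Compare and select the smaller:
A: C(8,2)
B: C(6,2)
B

Reasoning: A=C(8,2)=28, B=C(6,2)=15.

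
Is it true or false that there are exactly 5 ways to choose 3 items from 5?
False

Working:
C(5,3) = 10 ≠ 5.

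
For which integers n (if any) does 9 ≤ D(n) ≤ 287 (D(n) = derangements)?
4, 5, 6

Working:
Using D(n) = (n−1)[D(n−1) + D(n−2)] with D(1)=0, D(2)=1: D(3)=2; D(4)=9; D(5)=44; D(6)=265; D(7)=1,854. So valid n = 4, 5, 6.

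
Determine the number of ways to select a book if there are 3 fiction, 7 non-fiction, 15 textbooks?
25

Explanation: By the addition principle: 3 + 7 + 15 = 25.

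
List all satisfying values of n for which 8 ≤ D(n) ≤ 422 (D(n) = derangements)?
Using D(n) = (n−1)[D(n−1) + D(n−2)] with D(1)=0, D(2)=1: D(3)=2; D(4)=9; D(5)=44; D(6)=265; D(7)=1,854. So valid n = 4, 5, 6.

Answer: 4, 5, 6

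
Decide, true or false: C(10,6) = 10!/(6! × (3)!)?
The correct denominator is 6!×4!, giving C(10,6) = 210; the stated RHS is 10!/(6!×3!) = 840 ≠ 210, so the statement does not hold.
Final answer: False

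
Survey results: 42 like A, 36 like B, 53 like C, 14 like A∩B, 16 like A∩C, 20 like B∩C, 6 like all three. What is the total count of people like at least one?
|A∪B∪C| = 42+36+53-14-16-20+6 = 87.

Answer: 87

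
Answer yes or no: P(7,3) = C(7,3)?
No

P(7,3) = 210 but C(7,3) = 35; they differ by a factor of 3! = 6, so the statement does not hold.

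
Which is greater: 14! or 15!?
15!

Reasoning: 14!=87,178,291,200, 15!=1,307,674,368,000. 15! > 14!.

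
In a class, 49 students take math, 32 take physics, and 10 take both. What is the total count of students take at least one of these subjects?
|A∪B| = |A|+|B|-|A∩B| = 49+32-10 = 71.

Answer: 71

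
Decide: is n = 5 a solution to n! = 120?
Yes

5! = 5·4! = 5·24 = 120, which equals 120.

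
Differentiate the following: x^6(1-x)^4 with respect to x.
6x^5(1-x)^4 - 4x^6(1-x)^3

Working:
Product rule: 6x^{5}(1-x)^{4} + x^6·(-4)(1-x)^{3}.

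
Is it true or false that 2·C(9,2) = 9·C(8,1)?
Absorption identity k·C(n,k) = n·C(n-1,k-1). LHS = 2·36 = 72; RHS = 9·8 = 72.

Answer: True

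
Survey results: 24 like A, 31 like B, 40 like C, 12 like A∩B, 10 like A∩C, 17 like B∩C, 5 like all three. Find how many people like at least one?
61

Explanation: |A∪B∪C| = 24+31+40-12-10-17+5 = 61.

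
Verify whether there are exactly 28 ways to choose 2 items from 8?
True

C(8,2) = 28.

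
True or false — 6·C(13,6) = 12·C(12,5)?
Absorption identity k·C(n,k) = n·C(n-1,k-1). LHS = 6·1716 = 10,296; RHS = 12·792 = 9,504.

Answer: False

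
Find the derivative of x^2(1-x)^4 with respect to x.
2x^1(1-x)^4 - 4x^2(1-x)^3

Solution: Product rule: 2x^{1}(1-x)^{4} + x^2·(-4)(1-x)^{3}.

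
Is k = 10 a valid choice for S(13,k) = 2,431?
S(13,10) = 10·S(12,10) + S(12,9) = 10·1,705 + 22,275 = 39,325, which does not equal 2,431.
Final answer: No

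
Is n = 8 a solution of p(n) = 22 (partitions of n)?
Yes

Working:
Pentagonal recurrence p(n) = p(n−1) + p(n−2) − p(n−5) − p(n−7) + …: p(8) = p(7) + p(6) − p(3) − p(1) = 15 + 11 − 3 − 1 = 22, which equals 22.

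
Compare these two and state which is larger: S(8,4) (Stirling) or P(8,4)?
S(8,4)

Solution: S(8,4) = 4·S(7,4) + S(7,3) = 4·350 + 301 = 1,701; P(8,4) = 1,680.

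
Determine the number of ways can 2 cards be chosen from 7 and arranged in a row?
P(7,2) = 7!/(7-2)! = 42.
Final answer: 42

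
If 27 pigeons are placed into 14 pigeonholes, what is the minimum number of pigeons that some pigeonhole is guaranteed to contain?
2
Pigeonhole: ⌈27/14⌉ = 2.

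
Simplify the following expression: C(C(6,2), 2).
C(6,2) = 15, then C(15, 2) = 105.
Final answer: 105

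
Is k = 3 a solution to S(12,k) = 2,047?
No

S(12,3) = 3·S(11,3) + S(11,2) = 3·28,501 + 1,023 = 86,526, which does not equal 2,047.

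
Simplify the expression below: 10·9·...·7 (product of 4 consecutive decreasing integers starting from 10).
5,040

Reasoning: This is P(10,4) = 10!/(6)! = 5,040.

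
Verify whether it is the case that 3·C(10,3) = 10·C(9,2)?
True

Working:
Absorption identity k·C(n,k) = n·C(n-1,k-1). LHS = 3·120 = 360; RHS = 10·36 = 360.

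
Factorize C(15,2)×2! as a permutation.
P(15,2)

Solution: C(15,2)×2! = [15!/(2!(13)!)]×2! = 15!/(13)! = P(15,2) = 210.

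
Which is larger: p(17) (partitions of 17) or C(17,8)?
C(17,8)

Reasoning: Pentagonal recurrence p(n) = p(n−1) + p(n−2) − p(n−5) − p(n−7) + …: p(17) = p(16) + p(15) − p(12) − p(10) + p(5) + p(2) = 231 + 176 − 77 − 42 + 7 + 2 = 297; C(17,8) = 24,310.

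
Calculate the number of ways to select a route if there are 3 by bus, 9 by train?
12

Working:
By the addition principle: 3 + 9 = 12.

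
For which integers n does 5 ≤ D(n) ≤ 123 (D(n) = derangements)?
4, 5
Using D(n) = (n−1)[D(n−1) + D(n−2)] with D(1)=0, D(2)=1: D(3)=2; D(4)=9; D(5)=44; D(6)=265. So valid n = 4, 5.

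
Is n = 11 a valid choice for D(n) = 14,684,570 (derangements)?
Yes

Reasoning: D(11) = (11-1)·[D(10) + D(9)] = 10·[1,334,961 + 133,496] = 14,684,570, which equals 14,684,570.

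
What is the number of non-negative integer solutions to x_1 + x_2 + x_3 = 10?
C(10+3-1, 3-1) = 66.

Answer: 66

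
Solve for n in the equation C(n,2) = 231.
C(n,2) = n(n−1)/2! is increasing in n, and n(n−1) = 2!·231 = 462 ≈ (n−0.5)^2 gives n ≈ 22.0. Check: C(20,2) = 190, C(21,2) = 210, C(22,2) = 231 ✓. So n = 22.

Answer: 22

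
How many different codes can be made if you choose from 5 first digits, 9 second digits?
45

Explanation: By the multiplication principle: 5 × 9 = 45.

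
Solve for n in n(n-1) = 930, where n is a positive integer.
31

Working:
n² − n − 930 = 0, so n = (1 ± √(1 + 4·930))/2 = (1 ± √3,721)/2 = (1 ± 61)/2, i.e. n = 31 or n = -30. Taking the positive root, n = 31 (check: 31×30 = 930).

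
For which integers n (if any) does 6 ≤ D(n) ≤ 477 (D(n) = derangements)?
4, 5, 6

Reasoning: Using D(n) = (n−1)[D(n−1) + D(n−2)] with D(1)=0, D(2)=1: D(3)=2; D(4)=9; D(5)=44; D(6)=265; D(7)=1,854. So valid n = 4, 5, 6.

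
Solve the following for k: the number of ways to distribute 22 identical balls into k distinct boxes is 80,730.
6

Working:
Stars and bars: the count is C(22+k−1, k−1), increasing in k. k=4: C(25,3) = 2,300, k=5: C(26,4) = 14,950, k=6: C(27,5) = 80,730 ✓. So k = 6.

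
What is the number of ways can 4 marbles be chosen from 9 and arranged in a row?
3,024

Explanation: P(9,4) = 9!/(9-4)! = 3,024.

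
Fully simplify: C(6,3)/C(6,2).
C(n,k+1)/C(n,k) = (n−k)/(k+1). Here (6−2)/(2+1) = 4/3 = 4/3.

Answer: 4/3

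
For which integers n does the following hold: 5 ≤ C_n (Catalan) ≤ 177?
3, 4, 5, 6

Solution: C_2=2; C_3=5; C_4=14; C_5=42; C_6=132; C_7=429. So valid n = 3, 4, 5, 6.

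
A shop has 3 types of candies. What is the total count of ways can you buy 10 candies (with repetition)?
66

Reasoning: Stars and bars: C(10+3-1, 10) = C(12, 10) = 66.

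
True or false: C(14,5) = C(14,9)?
True

Solution: C(14,5) = C(14,14-5) by the symmetry property; both equal 2,002.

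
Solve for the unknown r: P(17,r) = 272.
2

Working:
P(17,r) = 17·16·…·(17−r+1), a product of r factors. Multiplying down from 17: 17 = 17; 17·16 = 272 ✓ (2 factors). So r = 2.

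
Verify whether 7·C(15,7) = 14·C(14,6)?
False

Reasoning: Absorption identity k·C(n,k) = n·C(n-1,k-1). LHS = 7·6435 = 45,045; RHS = 14·3003 = 42,042.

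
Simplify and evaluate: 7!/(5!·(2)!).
21

Solution: This is C(7,5) = 21.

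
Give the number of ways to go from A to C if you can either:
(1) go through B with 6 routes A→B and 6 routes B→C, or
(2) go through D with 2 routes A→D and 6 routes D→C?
Route via B: 6×6=36. Route via D: 2×6=12. Total: 48.

Answer: 48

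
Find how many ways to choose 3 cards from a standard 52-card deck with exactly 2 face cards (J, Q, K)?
12 face cards and 40 non-face cards: C(12,2) × C(40,1) = 66 × 40 = 2,640.
Final answer: 2,640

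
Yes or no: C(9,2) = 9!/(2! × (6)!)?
No

The correct denominator is 2!×7!, giving C(9,2) = 36; the stated RHS is 9!/(2!×6!) = 252 ≠ 36, so the statement does not hold.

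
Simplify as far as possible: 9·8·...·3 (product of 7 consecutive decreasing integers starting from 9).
181,440

Solution: This is P(9,7) = 9!/(2)! = 181,440.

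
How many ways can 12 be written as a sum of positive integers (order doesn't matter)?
77

Working:
Pentagonal recurrence p(n) = p(n−1) + p(n−2) − p(n−5) − p(n−7) + …: p(12) = p(11) + p(10) − p(7) − p(5) + p(0) = 56 + 42 − 15 − 7 + 1 = 77.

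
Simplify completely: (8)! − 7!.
35,280

(8)! − 7! = (8)·7! − 7! = (8−1)·7! = 7·7! = 35,280.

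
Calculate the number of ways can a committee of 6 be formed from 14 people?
C(14,6) = 14! / (6! × (14-6)!)
         = 14! / (6! × 8!)
         = 3,003
Final answer: 3,003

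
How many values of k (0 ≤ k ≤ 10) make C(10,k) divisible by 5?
8
Checking C(10,k) mod 5 for k = 0..10: divisible at k = 1, 2, 3, 4, 6, 7, 8, 9. That's 8 values.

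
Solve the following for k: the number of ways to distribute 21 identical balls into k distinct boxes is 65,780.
6
Stars and bars: the count is C(21+k−1, k−1), increasing in k. k=4: C(24,3) = 2,024, k=5: C(25,4) = 12,650, k=6: C(26,5) = 65,780 ✓. So k = 6.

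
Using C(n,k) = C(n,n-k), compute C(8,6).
28

C(8,6) = C(8,2) = 28.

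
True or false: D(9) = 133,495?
False

Reasoning: Derangements of 9 elements: D(9) = (9-1)·[D(8) + D(7)] = 8·[14,833 + 1,854] = 133,496.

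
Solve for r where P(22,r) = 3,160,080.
5

Working:
P(22,r) = 22·21·…·(22−r+1), a product of r factors. Multiplying down from 22: 22 = 22; 22·21 = 462; 22·21·20 = 9,240; 22·21·20·19 = 175,560; 22·21·20·19·18 = 3,160,080 ✓ (5 factors). So r = 5.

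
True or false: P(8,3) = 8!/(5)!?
True

Reasoning: Permutation formula P(n,k) = n!/(n-k)!: 8!/5! = 40,320/120 = 336 = P(8,3). The statement holds.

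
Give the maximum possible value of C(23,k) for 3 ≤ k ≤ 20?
1,352,078

C(23,k) is maximised at the centre of the row: C(23,11) = 1,352,078.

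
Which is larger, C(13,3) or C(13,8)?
C(13,8)

Reasoning: C(13,3)=286, C(13,8)=1,287.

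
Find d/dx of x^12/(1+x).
Quotient rule: [12x^{11}(1+x) - x^12]/(1+x)².
Final answer: (12x^11(1+x) - x^12)/(1+x)²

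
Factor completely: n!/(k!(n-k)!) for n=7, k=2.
This is the binomial coefficient C(7,2) = 21.
Final answer: C(7,2) = 21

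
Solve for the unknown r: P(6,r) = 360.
4
P(6,r) = 6·5·…·(6−r+1), a product of r factors. Multiplying down from 6: 6 = 6; 6·5 = 30; 6·5·4 = 120; 6·5·4·3 = 360 ✓ (4 factors). So r = 4.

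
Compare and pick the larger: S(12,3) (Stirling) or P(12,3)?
S(12,3)

Working:
S(12,3) = 3·S(11,3) + S(11,2) = 3·28,501 + 1,023 = 86,526; P(12,3) = 1,320.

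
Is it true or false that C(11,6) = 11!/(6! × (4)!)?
False

Explanation: The correct denominator is 6!×5!, giving C(11,6) = 462; the stated RHS is 11!/(6!×4!) = 2,310 ≠ 462, so the statement does not hold.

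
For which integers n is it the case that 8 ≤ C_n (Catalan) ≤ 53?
4, 5

C_3=5; C_4=14; C_5=42; C_6=132. So valid n = 4, 5.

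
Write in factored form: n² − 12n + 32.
(n − 4)(n − 8)

Reasoning: Seek roots whose sum is 12 and product is 32: (4, 8). So n² − 12n + 32 = (n − 4)(n − 8).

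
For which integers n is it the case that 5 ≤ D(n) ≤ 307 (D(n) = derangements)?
4, 5, 6

Working:
Using D(n) = (n−1)[D(n−1) + D(n−2)] with D(1)=0, D(2)=1: D(3)=2; D(4)=9; D(5)=44; D(6)=265; D(7)=1,854. So valid n = 4, 5, 6.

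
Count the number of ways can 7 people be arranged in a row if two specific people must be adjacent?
1,440

Working:
Treat pair as unit: (7-1)! arrangements × 2 internal orders = 1,440.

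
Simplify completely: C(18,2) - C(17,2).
17

Reasoning: C(18,2) - C(17,2) = C(17,1) = 17.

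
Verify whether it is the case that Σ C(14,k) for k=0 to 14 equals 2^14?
True

Binomial theorem: Σ C(14,k) = (1+1)^14 = 2^14 = 16,384; RHS 2^14 = 16,384.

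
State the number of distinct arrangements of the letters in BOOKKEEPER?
Word has 10 letters (B=1, O=2, K=2, E=3, P=1, R=1). Arrangements: 10!/Π(k!) = 151,200.

Answer: 151,200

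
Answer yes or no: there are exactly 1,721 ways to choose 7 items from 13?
C(13,7) = 1,716 ≠ 1721.
Final answer: No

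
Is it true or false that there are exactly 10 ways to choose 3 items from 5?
C(5,3) = 10.
Final answer: True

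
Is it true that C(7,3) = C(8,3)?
False
LHS = C(7,3) = 35; RHS = C(8,3) = 56. 35 ≠ 56, so the statement does not hold.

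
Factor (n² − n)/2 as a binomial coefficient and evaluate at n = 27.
(n² − n)/2 = n(n−1)/2 = C(n,2). At n = 27: C(27,2) = 351.
Final answer: C(n,2); C(27,2) = 351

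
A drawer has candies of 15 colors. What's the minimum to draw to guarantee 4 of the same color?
46
Worst case: 3 of each = 45. One more: 46.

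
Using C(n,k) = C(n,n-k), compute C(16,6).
8,008

Working:
C(16,6) = C(16,10) = 8,008.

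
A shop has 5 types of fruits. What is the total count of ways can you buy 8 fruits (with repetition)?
495

Stars and bars: C(8+5-1, 8) = C(12, 8) = 495.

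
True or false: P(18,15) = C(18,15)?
False

Explanation: P(18,15) = 1,067,062,284,288,000 and C(18,15) = 816; P(n,r) = r! × C(n,r) so P > C whenever r ≥ 2.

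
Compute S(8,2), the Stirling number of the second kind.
127

Reasoning: Using the Stirling recurrence: S(n,k) = k·S(n-1,k) + S(n-1,k-1)
S(8,2) = 2·S(7,2) + S(7,1)
         = 2·63 + 1
         = 126 + 1
         = 127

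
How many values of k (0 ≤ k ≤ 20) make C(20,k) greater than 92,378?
5

Working:
Row 20 is unimodal and symmetric about k=20/2. C(20,7)=77,520 ≤ 92,378; C(20,8)=125,970 > 92,378; by symmetry C(20,k) > 92,378 for k = 8..12. That's 12 - 8 + 1 = 5 values.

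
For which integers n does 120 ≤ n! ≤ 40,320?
n! is strictly increasing; 5! = 120 and 8! = 40,320, so valid n = 5, 6, 7, 8.
Final answer: 5, 6, 7, 8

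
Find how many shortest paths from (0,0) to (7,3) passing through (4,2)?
60
To (4,2): C(6,4)=15. From there: C(4,3)=4. Total: 60.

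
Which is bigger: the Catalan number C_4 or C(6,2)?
C(6,2)

Reasoning: C_4 = C(8,4)/(4+1) = 70/5 = 14; C(6,2) = 15.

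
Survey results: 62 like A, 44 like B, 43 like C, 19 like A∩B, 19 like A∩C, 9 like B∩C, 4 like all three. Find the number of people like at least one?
|A∪B∪C| = 62+44+43-19-19-9+4 = 106.

Answer: 106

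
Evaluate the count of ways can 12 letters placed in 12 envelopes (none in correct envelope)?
176,214,841

Solution: Using D(n) = (n-1)[D(n-1) + D(n-2)]:
D(12) = (12-1) × [D(11) + D(10)]
      = 11 × [14684570 + 1334961]
      = 11 × 16019531
      = 176,214,841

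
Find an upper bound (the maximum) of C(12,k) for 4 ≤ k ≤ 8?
924

Working:
C(12,k) is maximised at the centre of the row: C(12,6) = 924.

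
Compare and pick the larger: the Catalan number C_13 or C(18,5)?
C_13
C_13 = C(26,13)/(13+1) = 10,400,600/14 = 742,900; C(18,5) = 8,568.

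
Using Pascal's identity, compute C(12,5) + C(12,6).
1,716
C(12,5) + C(12,6) = C(13,6) = 1,716.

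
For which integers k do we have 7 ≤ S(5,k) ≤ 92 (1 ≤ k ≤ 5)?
2, 3, 4

Explanation: S(5,1)=1; S(5,2)=15; S(5,3)=25; S(5,4)=10; S(5,5)=1. So valid k = 2, 3, 4.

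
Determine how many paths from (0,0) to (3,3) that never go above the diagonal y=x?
5
Counted by the Catalan number C_3: C_3 = C(6,3)/(3+1) = 20/4 = 5.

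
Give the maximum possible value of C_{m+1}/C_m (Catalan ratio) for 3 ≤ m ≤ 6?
13/4

Working:
C_{m+1}/C_m = 2(2m+1)/(m+2), which increases with m. Maximum at m = 6: 2·13/8 = 13/4.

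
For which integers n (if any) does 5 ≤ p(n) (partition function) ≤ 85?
Tabulating p(n) via p(n) = p(n−1) + p(n−2) − p(n−5) − p(n−7) + …: p(3)=3; p(4)=5; p(5)=7; p(6)=11; p(7)=15; p(8)=22; p(9)=30; p(10)=42; p(11)=56; p(12)=77; p(13)=101. So valid n = 4, 5, 6, 7, 8, 9, 10, 11, 12.

Answer: 4, 5, 6, 7, 8, 9, 10, 11, 12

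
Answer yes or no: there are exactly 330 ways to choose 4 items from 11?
Yes

Explanation: C(11,4) = 330.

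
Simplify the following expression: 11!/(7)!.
7,920
This equals 11×10×...×8 = 7,920.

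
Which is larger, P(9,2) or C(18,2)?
C(18,2)
P(9,2)=72, C(18,2)=153.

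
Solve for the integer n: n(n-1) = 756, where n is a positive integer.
28

n² − n − 756 = 0, so n = (1 ± √(1 + 4·756))/2 = (1 ± √3,025)/2 = (1 ± 55)/2, i.e. n = 28 or n = -27. Taking the positive root, n = 28 (check: 28×27 = 756).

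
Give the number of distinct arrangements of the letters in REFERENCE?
7,560
Word has 9 letters (R=2, E=4, F=1, N=1, C=1). Arrangements: 9!/Π(k!) = 7,560.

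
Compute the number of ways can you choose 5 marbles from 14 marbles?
2,002

Working:
C(14,5) = 14! / (5! × (14-5)!)
         = 14! / (5! × 9!)
         = 2,002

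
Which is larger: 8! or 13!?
13!

Explanation: 8!=40,320, 13!=6,227,020,800. 13! > 8!.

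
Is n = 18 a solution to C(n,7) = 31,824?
Yes
C(18,7) = 18·17·16·15·14·13·12/7! = 160,392,960/5,040 = 31,824, which equals 31,824.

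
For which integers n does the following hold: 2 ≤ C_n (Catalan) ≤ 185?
2, 3, 4, 5, 6

Solution: C_1=1; C_2=2; C_3=5; C_4=14; C_5=42; C_6=132; C_7=429. So valid n = 2, 3, 4, 5, 6.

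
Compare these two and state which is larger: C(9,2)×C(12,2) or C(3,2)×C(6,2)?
C(9,2)×C(12,2)

C(9,2)×C(12,2)=2,376, C(3,2)×C(6,2)=45.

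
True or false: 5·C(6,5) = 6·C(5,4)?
True
Absorption identity k·C(n,k) = n·C(n-1,k-1). LHS = 5·6 = 30; RHS = 6·5 = 30.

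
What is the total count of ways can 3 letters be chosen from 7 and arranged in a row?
210
P(7,3) = 7!/(7-3)! = 210.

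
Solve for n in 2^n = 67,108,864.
26

Solution: 67,108,864 = 1,024 × 1,024 × 64 = 2^10 × 2^10 × 2^6 = 2^26, so n = 26.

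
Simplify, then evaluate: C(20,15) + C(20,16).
20,349
By Pascal's identity: C(21,16) = 20,349.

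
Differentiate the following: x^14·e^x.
(14x^13 + x^14)e^x

Explanation: Product rule: d/dx[x^14]·e^x + x^14·d/dx[e^x] = 14x^{13}e^x + x^14e^x.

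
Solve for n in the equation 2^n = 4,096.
12

Solution: 4,096 = 1,024 × 4 = 2^10 × 2^2 = 2^12, so n = 12.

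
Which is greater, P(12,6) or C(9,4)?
P(12,6)=665,280, C(9,4)=126.

Answer: P(12,6)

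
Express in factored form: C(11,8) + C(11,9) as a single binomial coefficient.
C(12,9)

Reasoning: By Pascal's identity: C(11,8) + C(11,9) = C(12,9) = 220.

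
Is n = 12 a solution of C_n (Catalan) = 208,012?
Yes

Reasoning: C_12 = C(24,12)/(12+1) = 2,704,156/13 = 208,012, which equals 208,012.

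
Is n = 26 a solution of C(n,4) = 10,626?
No
C(26,4) = 26·25·24·23/4! = 358,800/24 = 14,950, which does not equal 10,626.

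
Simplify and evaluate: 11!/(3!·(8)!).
165

Reasoning: This is C(11,3) = 165.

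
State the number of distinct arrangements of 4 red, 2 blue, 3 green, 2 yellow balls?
69,300

Reasoning: Multinomial: 11!/(4! × 2! × 3! × 2!) = 69,300.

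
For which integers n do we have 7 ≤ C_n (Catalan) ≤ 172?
4, 5, 6

Explanation: C_3=5; C_4=14; C_5=42; C_6=132; C_7=429. So valid n = 4, 5, 6.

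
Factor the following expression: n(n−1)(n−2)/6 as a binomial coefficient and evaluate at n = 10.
C(n,3); C(10,3) = 120

Reasoning: n(n−1)(n−2)/6 = n!/(3!(n−3)!) = C(n,3). At n = 10: C(10,3) = 120.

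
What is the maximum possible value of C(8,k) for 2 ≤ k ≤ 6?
C(8,k) is maximised at the centre of the row: C(8,4) = 70.

Answer: 70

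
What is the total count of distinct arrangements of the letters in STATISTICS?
50,400

Solution: Word has 10 letters (S=3, T=3, A=1, I=2, C=1). Arrangements: 10!/Π(k!) = 50,400.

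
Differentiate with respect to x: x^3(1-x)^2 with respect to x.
3x^2(1-x)^2 - 2x^3(1-x)^1

Explanation: Product rule: 3x^{2}(1-x)^{2} + x^3·(-2)(1-x)^{1}.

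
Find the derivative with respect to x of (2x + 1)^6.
12(2x + 1)^5

Chain rule: 6(2x+1)^{5} × 2 = 12(2x+1)^{5}.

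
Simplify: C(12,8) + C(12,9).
By Pascal's identity: C(13,9) = 715.
Final answer: 715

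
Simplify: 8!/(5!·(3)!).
56

Explanation: This is C(8,5) = 56.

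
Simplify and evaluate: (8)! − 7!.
35,280
(8)! − 7! = (8)·7! − 7! = (8−1)·7! = 7·7! = 35,280.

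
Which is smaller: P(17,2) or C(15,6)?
P(17,2)

Working:
P(17,2)=272, C(15,6)=5,005.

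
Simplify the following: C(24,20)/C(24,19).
C(n,k+1)/C(n,k) = (n−k)/(k+1). Here (24−19)/(19+1) = 5/20 = 1/4.
Final answer: 1/4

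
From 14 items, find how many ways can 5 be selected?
C(14,5) = 14! / (5! × (14-5)!)
         = 14! / (5! × 9!)
         = 2,002
Final answer: 2,002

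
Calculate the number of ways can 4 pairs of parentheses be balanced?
14

Using the Catalan number formula: C_n = C(2n, n) / (n+1)
C_4 = C(8, 4) / (4+1)
     = 70 / 5
     = 14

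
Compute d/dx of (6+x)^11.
Using the power rule: d/dx (6+x)^11 = 11(6+x)^{10}.
Final answer: 11(6+x)^10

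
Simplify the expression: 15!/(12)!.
2,730

Working:
This equals 15×14×13 = 2,730.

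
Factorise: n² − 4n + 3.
(n − 1)(n − 3)

Working:
Seek roots whose sum is 4 and product is 3: (1, 3). So n² − 4n + 3 = (n − 1)(n − 3).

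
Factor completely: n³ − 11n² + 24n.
n(n − 3)(n − 8)

Solution: n³ − 11n² + 24n = n(n² − 11n + 24) = n(n − 3)(n − 8).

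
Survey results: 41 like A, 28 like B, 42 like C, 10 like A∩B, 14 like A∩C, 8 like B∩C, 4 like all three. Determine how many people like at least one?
83
|A∪B∪C| = 41+28+42-10-14-8+4 = 83.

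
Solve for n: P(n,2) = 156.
13

Solution: P(n,2) = n(n−1) is increasing in n; n(n−1) ≈ (n−0.5)^2 = 156 gives n ≈ 13.0. Check: P(11,2) = 110, P(12,2) = 132, P(13,2) = 156 ✓. So n = 13.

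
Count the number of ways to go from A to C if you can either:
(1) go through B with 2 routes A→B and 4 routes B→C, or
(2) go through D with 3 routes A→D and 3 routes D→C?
17

Reasoning: Route via B: 2×4=8. Route via D: 3×3=9. Total: 17.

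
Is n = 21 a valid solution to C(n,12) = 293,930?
Yes
C(21,12) = 21·20·19·18·17·16·15·14·13·12·11·10/12! = 140,792,940,288,000/479,001,600 = 293,930, which equals 293,930.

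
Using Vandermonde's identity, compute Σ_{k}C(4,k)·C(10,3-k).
364

Working:
= C(4+10,3) = C(14,3) = 364.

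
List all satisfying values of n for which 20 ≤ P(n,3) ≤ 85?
4, 5

Solution: P(3,3)=6; P(4,3)=24; P(5,3)=60; P(6,3)=120. So valid n = 4, 5.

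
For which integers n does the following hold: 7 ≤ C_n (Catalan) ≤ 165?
4, 5, 6

C_3=5; C_4=14; C_5=42; C_6=132; C_7=429. So valid n = 4, 5, 6.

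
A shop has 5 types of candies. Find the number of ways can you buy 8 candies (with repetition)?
495

Working:
Stars and bars: C(8+5-1, 8) = C(12, 8) = 495.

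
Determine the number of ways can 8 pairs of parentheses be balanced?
1,430

Solution: Using the Catalan number formula: C_n = C(2n, n) / (n+1)
C_8 = C(16, 8) / (8+1)
     = 12870 / 9
     = 1,430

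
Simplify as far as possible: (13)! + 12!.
6,706,022,400

Working:
(13)! + 12! = (13)·12! + 12! = (13+1)·12! = 14·12! = 6,706,022,400.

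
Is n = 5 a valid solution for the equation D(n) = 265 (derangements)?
No

Reasoning: D(5) = (5-1)·[D(4) + D(3)] = 4·[9 + 2] = 44, which does not equal 265.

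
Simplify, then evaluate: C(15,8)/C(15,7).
1

C(n,k+1)/C(n,k) = (n−k)/(k+1). Here (15−7)/(7+1) = 8/8 = 1.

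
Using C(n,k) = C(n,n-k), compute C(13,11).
78

Working:
C(13,11) = C(13,2) = 78.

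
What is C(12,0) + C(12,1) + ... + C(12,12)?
4,096

Sum of binomial coefficients = 2^12 = 4,096.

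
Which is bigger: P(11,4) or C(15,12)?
P(11,4)

Reasoning: P(11,4)=7,920, C(15,12)=455.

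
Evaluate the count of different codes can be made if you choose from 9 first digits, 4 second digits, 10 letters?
360

Solution: By the multiplication principle: 9 × 4 × 10 = 360.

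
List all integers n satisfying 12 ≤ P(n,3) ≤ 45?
4

Solution: P(3,3)=6; P(4,3)=24; P(5,3)=60. So valid n = 4.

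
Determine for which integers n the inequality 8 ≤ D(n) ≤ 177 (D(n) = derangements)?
Using D(n) = (n−1)[D(n−1) + D(n−2)] with D(1)=0, D(2)=1: D(3)=2; D(4)=9; D(5)=44; D(6)=265. So valid n = 4, 5.
Final answer: 4, 5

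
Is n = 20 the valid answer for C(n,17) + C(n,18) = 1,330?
C(20,17) + C(20,18) = 1,140 + 190 = 1,330, which equals 1,330.
Final answer: Yes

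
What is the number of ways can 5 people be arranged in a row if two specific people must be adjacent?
48
Treat pair as unit: (5-1)! arrangements × 2 internal orders = 48.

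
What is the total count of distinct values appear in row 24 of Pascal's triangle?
Row 24 has entries C(24,0)..C(24,24); by symmetry C(24,k)=C(24,24-k), giving 13 distinct values.

Answer: 13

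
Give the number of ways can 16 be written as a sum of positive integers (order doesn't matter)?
Pentagonal recurrence p(n) = p(n−1) + p(n−2) − p(n−5) − p(n−7) + …: p(16) = p(15) + p(14) − p(11) − p(9) + p(4) + p(1) = 176 + 135 − 56 − 30 + 5 + 1 = 231.

Answer: 231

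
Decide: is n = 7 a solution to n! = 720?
No

Working:
7! = 7·6! = 7·720 = 5,040, which does not equal 720.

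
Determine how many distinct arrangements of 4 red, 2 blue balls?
15

Multinomial: 6!/(4! × 2!) = 15.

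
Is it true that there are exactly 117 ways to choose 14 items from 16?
False

Solution: C(16,14) = 120 ≠ 117.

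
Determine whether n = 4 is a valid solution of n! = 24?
4! = 4·3! = 4·6 = 24, which equals 24.

Answer: Yes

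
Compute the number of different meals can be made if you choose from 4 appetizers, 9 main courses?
By the multiplication principle: 4 × 9 = 36.

Answer: 36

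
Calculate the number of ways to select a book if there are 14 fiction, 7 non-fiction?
21

Explanation: By the addition principle: 14 + 7 = 21.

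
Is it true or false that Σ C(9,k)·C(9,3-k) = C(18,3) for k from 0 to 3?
True
Vandermonde's identity gives C(18,3) = 816; RHS C(18,3) = 816.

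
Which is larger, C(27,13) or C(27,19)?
C(27,13)

Working:
C(27,13)=20,058,300, C(27,19)=2,220,075.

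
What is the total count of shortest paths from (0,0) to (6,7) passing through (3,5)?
560

Explanation: To (3,5): C(8,3)=56. From there: C(5,3)=10. Total: 560.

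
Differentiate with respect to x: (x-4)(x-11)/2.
(2x - 15)/2

d/dx[(x-4)(x-11)] = (x-11) + (x-4) = 2x - 15. Dividing by 2 gives (2x - 15)/2.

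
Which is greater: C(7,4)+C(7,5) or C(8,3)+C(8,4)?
C(8,3)+C(8,4)
First=56, Second=126.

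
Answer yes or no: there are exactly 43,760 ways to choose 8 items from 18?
C(18,8) = 43,758 ≠ 43760.

Answer: No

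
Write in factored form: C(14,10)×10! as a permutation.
P(14,10)

C(14,10)×10! = [14!/(10!(4)!)]×10! = 14!/(4)! = P(14,10) = 3,632,428,800.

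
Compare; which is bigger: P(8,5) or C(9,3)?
P(8,5)=6,720, C(9,3)=84.

Answer: P(8,5)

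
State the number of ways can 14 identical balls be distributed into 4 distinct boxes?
680

Reasoning: C(14+4-1, 4-1) = C(17, 3) = 680.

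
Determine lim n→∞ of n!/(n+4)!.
0

Reasoning: n!/(n+4)! = 1/[(n+1)(n+2)···(n+4)] → 0 as n → ∞.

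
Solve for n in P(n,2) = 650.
26
P(n,2) = n(n−1) is increasing in n; n(n−1) ≈ (n−0.5)^2 = 650 gives n ≈ 26.0. Check: P(24,2) = 552, P(25,2) = 600, P(26,2) = 650 ✓. So n = 26.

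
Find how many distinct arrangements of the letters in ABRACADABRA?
83,160
Word has 11 letters (A=5, B=2, R=2, C=1, D=1). Arrangements: 11!/Π(k!) = 83,160.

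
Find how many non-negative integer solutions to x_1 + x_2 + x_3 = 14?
C(14+3-1, 3-1) = 120.
Final answer: 120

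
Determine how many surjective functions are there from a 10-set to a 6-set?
16,435,440
Onto functions = 6! × S(10,6)
First compute S(10,6) via recurrence:
Using the Stirling recurrence: S(n,k) = k·S(n-1,k) + S(n-1,k-1)
S(10,6) = 6·S(9,6) + S(9,5)
         = 6·2646 + 6951
         = 15876 + 6951
         = 22,827
Then: 720 × 22827 = 16,435,440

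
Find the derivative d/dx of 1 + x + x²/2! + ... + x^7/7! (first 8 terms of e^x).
1 + x + x²/2! + ... + x^6/6!

Differentiating term by term gives the first 7 terms of e^x.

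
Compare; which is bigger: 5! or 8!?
8!

5!=120, 8!=40,320. 8! > 5!.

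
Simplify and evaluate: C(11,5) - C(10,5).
210

Explanation: C(11,5) - C(10,5) = C(10,4) = 210.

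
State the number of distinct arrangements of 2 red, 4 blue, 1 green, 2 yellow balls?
3,780

Multinomial: 9!/(2! × 4! × 1! × 2!) = 3,780.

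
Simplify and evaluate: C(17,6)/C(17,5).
2

Explanation: C(n,k+1)/C(n,k) = (n−k)/(k+1). Here (17−5)/(5+1) = 12/6 = 2.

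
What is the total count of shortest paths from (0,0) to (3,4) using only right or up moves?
35

Working:
Choose 3 rights from 7 moves: C(7,3) = 35.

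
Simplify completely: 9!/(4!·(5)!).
126
This is C(9,4) = 126.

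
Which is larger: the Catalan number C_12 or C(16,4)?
C_12 = C(24,12)/(12+1) = 2,704,156/13 = 208,012; C(16,4) = 1,820.

Answer: C_12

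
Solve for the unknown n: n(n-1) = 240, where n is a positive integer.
16

Reasoning: n² − n − 240 = 0, so n = (1 ± √(1 + 4·240))/2 = (1 ± √961)/2 = (1 ± 31)/2, i.e. n = 16 or n = -15. Taking the positive root, n = 16 (check: 16×15 = 240).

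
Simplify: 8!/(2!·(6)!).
28

Explanation: This is C(8,2) = 28.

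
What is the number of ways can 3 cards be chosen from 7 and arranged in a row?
210

Working:
P(7,3) = 7!/(7-3)! = 210.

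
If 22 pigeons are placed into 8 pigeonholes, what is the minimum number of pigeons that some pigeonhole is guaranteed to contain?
Pigeonhole: ⌈22/8⌉ = 3.

Answer: 3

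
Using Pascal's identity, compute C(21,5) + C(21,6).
C(21,5) + C(21,6) = C(22,6) = 74,613.
Final answer: 74,613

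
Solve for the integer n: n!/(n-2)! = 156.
13

n!/(n-2)! = n×(n-1), a product of 2 consecutive integers ≈ (n−0.5)^2. 156^(1/2) + 0.5 ≈ 13.0; check n = 13: 13×12 = 156 ✓. So n = 13.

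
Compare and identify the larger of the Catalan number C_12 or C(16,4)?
C_12

C_12 = C(24,12)/(12+1) = 2,704,156/13 = 208,012; C(16,4) = 1,820.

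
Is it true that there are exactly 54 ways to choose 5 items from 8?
C(8,5) = 56 ≠ 54.

Answer: False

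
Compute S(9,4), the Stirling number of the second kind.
Using the Stirling recurrence: S(n,k) = k·S(n-1,k) + S(n-1,k-1)
S(9,4) = 4·S(8,4) + S(8,3)
         = 4·1701 + 966
         = 6804 + 966
         = 7,770
Final answer: 7,770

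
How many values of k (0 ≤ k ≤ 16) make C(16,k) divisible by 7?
8

Explanation: Checking C(16,k) mod 7 for k = 0..16: divisible at k = 3, 4, 5, 6, 10, 11, 12, 13. That's 8 values.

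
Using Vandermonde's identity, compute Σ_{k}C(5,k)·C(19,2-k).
276

Explanation: = C(5+19,2) = C(24,2) = 276.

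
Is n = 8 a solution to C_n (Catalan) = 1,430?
C_8 = C(16,8)/(8+1) = 12,870/9 = 1,430, which equals 1,430.

Answer: Yes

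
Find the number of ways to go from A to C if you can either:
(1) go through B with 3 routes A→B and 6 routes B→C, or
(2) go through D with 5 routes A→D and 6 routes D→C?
48

Explanation: Route via B: 3×6=18. Route via D: 5×6=30. Total: 48.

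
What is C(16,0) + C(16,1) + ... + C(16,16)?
Sum of binomial coefficients = 2^16 = 65,536.
Final answer: 65,536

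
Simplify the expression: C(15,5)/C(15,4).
11/5

Solution: C(n,k+1)/C(n,k) = (n−k)/(k+1). Here (15−4)/(4+1) = 11/5 = 11/5.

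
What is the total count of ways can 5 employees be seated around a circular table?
24

Working:
Circular arrangements: (5-1)! = 24.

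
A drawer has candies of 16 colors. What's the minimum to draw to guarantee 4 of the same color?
49

Worst case: 3 of each = 48. One more: 49.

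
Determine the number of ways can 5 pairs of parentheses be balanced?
Using the Catalan number formula: C_n = C(2n, n) / (n+1)
C_5 = C(10, 5) / (5+1)
     = 252 / 6
     = 42
Final answer: 42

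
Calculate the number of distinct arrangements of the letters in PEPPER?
60

Solution: Word has 6 letters (P=3, E=2, R=1). Arrangements: 6!/Π(k!) = 60.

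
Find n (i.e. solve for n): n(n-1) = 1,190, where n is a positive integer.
35

Explanation: n² − n − 1,190 = 0, so n = (1 ± √(1 + 4·1,190))/2 = (1 ± √4,761)/2 = (1 ± 69)/2, i.e. n = 35 or n = -34. Taking the positive root, n = 35 (check: 35×34 = 1,190).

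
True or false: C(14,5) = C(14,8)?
C(14,5) = 2,002 but C(14,8) = 3,003; symmetry gives C(14,5) = C(14,9), not C(14,8).

Answer: False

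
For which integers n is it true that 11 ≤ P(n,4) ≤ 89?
4

Reasoning: P(3,4)=0; P(4,4)=24; P(5,4)=120. So valid n = 4.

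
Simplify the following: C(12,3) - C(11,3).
55
C(12,3) - C(11,3) = C(11,2) = 55.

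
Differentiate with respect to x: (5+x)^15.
Using the power rule: d/dx (5+x)^15 = 15(5+x)^{14}.
Final answer: 15(5+x)^14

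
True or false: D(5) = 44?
True

Derangements of 5 elements: D(5) = (5-1)·[D(4) + D(3)] = 4·[9 + 2] = 44.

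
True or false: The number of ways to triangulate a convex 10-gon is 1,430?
True

Explanation: Triangulations of a convex 10-gon are counted by the Catalan number C_8: C_8 = C(16,8)/(8+1) = 12,870/9 = 1,430.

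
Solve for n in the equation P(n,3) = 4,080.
17

P(n,3) = n(n−1)(n−2) is increasing in n; n(n−1)(n−2) ≈ (n−1)^3 = 4,080 gives n ≈ 17.0. Check: P(15,3) = 2,730, P(16,3) = 3,360, P(17,3) = 4,080 ✓. So n = 17.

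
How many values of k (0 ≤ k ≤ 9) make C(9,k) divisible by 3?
8

Working:
Checking C(9,k) mod 3 for k = 0..9: divisible at k = 1, 2, 3, 4, 5, 6, 7, 8. That's 8 values.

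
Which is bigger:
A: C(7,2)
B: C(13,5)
B
A=C(7,2)=21, B=C(13,5)=1,287.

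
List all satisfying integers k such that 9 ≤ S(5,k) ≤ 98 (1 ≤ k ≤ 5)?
2, 3, 4

Reasoning: S(5,1)=1; S(5,2)=15; S(5,3)=25; S(5,4)=10; S(5,5)=1. So valid k = 2, 3, 4.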